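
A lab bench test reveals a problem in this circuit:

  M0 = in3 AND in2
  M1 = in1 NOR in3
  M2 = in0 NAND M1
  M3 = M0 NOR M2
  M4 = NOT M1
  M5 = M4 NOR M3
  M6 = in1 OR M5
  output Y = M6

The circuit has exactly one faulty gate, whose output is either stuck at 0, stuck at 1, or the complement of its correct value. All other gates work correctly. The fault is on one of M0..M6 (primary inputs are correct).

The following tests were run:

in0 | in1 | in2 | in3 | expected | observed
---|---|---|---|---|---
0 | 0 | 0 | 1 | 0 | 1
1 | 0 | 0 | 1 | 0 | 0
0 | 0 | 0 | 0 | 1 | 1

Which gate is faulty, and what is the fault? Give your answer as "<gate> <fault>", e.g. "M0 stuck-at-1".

M1 stuck-at-1

Fault-free values for test 1 (in0=0, in1=0, in2=0, in3=1): M0=0, M1=0, M2=1, M3=0, M4=1, M5=0, M6=0, giving Y=0. Observed 1.
Test 1: faults giving observed 1 are {M1 stuck-at-1, M1 inverted output, M4 stuck-at-0, M4 inverted output, M5 stuck-at-1, M5 inverted output, M6 stuck-at-1, M6 inverted output}.
Test 2 (in0=1, in1=0, in2=0, in3=1): fault-free M0=0, M1=0, M2=1, M3=0, M4=1, M5=0, M6=0 → 0; observed 0. Eliminates M4 stuck-at-0, M4 inverted output, M5 stuck-at-1, M5 inverted output, M6 stuck-at-1, M6 inverted output.
Test 3 (in0=0, in1=0, in2=0, in3=0): fault-free M0=0, M1=1, M2=1, M3=0, M4=0, M5=1, M6=1 → 1; observed 1. Eliminates M1 inverted output.
Only M1 stuck-at-1 is consistent with every test.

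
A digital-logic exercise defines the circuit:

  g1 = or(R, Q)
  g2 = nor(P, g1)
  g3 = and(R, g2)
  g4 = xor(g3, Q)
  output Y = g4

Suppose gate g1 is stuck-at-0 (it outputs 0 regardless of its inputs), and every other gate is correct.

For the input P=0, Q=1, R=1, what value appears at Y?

0

Propagate with g1 forced: g1=0 [stuck-at-0], g2=1, g3=1, g4=0.
So Y = 0. (Without the fault it would be 1.)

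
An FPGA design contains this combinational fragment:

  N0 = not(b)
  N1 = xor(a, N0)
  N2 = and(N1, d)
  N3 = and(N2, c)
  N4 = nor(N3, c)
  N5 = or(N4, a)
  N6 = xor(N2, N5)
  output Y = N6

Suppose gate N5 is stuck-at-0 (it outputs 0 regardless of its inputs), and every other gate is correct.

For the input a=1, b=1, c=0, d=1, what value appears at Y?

1

Propagate with N5 forced: N0=0, N1=1, N2=1, N3=0, N4=1, N5=0 [stuck-at-0], N6=1.
So Y = 1. (Without the fault it would be 0.)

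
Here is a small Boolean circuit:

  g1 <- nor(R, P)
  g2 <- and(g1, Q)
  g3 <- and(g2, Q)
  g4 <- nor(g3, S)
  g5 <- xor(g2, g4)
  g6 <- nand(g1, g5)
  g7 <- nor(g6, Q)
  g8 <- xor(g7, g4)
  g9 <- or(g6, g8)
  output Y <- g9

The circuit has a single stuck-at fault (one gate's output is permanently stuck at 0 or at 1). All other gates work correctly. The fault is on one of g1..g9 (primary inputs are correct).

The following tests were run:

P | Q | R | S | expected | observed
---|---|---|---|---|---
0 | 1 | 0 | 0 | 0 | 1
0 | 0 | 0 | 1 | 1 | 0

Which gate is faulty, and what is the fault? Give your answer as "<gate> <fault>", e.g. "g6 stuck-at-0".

Fault-free values for test 1 (P=0, Q=1, R=0, S=0): g1=1, g2=1, g3=1, g4=0, g5=1, g6=0, g7=0, g8=0, g9=0, giving Y=0. Observed 1.
Test 1: faults giving observed 1 are {g1 stuck-at-0, g2 stuck-at-0, g3 stuck-at-0, g4 stuck-at-1, g5 stuck-at-0, g6 stuck-at-1, g7 stuck-at-1, g8 stuck-at-1, g9 stuck-at-1}.
Test 2 (P=0, Q=0, R=0, S=1): fault-free g1=1, g2=0, g3=0, g4=0, g5=0, g6=1, g7=0, g8=0, g9=1 → 1; observed 0. Eliminates g1 stuck-at-0, g2 stuck-at-0, g3 stuck-at-0, g5 stuck-at-0, g6 stuck-at-1, g7 stuck-at-1, g8 stuck-at-1, g9 stuck-at-1.
Only g4 stuck-at-1 is consistent with every test.

g4 stuck-at-1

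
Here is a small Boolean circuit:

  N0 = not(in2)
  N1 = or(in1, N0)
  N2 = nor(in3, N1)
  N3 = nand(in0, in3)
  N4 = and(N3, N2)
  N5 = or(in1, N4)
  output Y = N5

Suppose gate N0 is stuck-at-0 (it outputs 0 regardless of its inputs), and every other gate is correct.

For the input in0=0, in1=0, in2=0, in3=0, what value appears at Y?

1

Propagate with N0 forced: N0=0 [stuck-at-0], N1=0, N2=1, N3=1, N4=1, N5=1.
So Y = 1. (Without the fault it would be 0.)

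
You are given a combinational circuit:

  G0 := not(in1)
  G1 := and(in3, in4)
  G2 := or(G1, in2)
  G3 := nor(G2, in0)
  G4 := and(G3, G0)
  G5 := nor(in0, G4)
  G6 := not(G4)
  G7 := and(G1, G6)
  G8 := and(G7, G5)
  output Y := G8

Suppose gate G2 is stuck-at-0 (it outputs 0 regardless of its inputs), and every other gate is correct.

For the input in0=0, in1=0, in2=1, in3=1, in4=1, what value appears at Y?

Propagate with G2 forced: G0=1, G1=1, G2=0 [stuck-at-0], G3=1, G4=1, G5=0, G6=0, G7=0, G8=0.
So Y = 0. (Without the fault it would be 1.)

0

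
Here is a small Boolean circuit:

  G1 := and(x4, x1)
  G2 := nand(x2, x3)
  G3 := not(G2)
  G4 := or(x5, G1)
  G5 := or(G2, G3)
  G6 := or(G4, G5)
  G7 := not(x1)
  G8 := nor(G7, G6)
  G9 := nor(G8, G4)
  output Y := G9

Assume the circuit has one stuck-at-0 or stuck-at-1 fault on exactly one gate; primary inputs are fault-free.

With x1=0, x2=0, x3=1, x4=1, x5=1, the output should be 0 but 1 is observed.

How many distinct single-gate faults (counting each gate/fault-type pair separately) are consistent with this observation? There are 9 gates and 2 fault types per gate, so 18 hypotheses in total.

2

Fault-free: G1=0, G2=1, G3=0, G4=1, G5=1, G6=1, G7=1, G8=0, G9=0 → 0. Observed 1.
  G1: none of the 2 fault types match ✗
  G2: none of the 2 fault types match ✗
  G3: none of the 2 fault types match ✗
  G4: stuck-at-0 ✓; others ✗
  G5: none of the 2 fault types match ✗
  G6: none of the 2 fault types match ✗
  G7: none of the 2 fault types match ✗
  G8: none of the 2 fault types match ✗
  G9: stuck-at-1 ✓; others ✗
Consistent faults: {G4 stuck-at-0, G9 stuck-at-1} — 2 in all.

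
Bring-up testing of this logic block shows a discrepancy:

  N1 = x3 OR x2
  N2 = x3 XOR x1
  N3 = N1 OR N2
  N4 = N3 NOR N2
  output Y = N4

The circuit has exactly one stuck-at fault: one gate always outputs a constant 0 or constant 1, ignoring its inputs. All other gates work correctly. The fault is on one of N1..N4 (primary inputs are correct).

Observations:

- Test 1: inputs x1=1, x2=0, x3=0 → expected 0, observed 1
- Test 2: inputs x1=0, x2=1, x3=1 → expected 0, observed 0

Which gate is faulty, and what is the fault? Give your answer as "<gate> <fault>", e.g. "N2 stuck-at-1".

N2 stuck-at-0

Fault-free values for test 1 (x1=1, x2=0, x3=0): N1=0, N2=1, N3=1, N4=0, giving Y=0. Observed 1.
Test 1: faults giving observed 1 are {N2 stuck-at-0, N4 stuck-at-1}.
Test 2 (x1=0, x2=1, x3=1): fault-free N1=1, N2=1, N3=1, N4=0 → 0; observed 0. Eliminates N4 stuck-at-1.
Only N2 stuck-at-0 is consistent with every test.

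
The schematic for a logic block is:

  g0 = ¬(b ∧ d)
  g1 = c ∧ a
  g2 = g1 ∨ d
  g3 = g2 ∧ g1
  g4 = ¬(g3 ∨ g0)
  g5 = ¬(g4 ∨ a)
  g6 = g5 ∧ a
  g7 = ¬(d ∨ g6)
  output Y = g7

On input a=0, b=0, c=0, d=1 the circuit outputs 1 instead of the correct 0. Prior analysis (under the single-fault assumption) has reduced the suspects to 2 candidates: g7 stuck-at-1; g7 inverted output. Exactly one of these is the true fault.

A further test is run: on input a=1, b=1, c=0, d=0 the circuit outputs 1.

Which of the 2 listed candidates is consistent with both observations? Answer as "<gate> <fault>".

g7 stuck-at-1

Evaluate each candidate on input a=1, b=1, c=0, d=0:
  g7 stuck-at-1: g0=1, g1=0, g2=0, g3=0, g4=0, g5=0, g6=0, g7=1 [stuck-at-1] → 1 — matches
  g7 inverted output: g0=1, g1=0, g2=0, g3=0, g4=0, g5=0, g6=0, g7=0 [inverted output] → 0 — eliminated
Only g7 stuck-at-1 reproduces the observed 1.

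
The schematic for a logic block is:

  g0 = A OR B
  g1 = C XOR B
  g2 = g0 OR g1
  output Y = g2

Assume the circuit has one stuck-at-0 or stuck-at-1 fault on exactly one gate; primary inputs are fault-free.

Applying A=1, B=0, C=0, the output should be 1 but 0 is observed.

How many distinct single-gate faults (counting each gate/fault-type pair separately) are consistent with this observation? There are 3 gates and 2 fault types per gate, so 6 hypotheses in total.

2

Fault-free: g0=1, g1=0, g2=1 → 1. Observed 0.
  g0 stuck-at-0: output 0 ✓
  g0 stuck-at-1: output 1 ✗
  g1 stuck-at-0: output 1 ✗
  g1 stuck-at-1: output 1 ✗
  g2 stuck-at-0: output 0 ✓
  g2 stuck-at-1: output 1 ✗
Consistent faults: {g0 stuck-at-0, g2 stuck-at-0} — 2 in all.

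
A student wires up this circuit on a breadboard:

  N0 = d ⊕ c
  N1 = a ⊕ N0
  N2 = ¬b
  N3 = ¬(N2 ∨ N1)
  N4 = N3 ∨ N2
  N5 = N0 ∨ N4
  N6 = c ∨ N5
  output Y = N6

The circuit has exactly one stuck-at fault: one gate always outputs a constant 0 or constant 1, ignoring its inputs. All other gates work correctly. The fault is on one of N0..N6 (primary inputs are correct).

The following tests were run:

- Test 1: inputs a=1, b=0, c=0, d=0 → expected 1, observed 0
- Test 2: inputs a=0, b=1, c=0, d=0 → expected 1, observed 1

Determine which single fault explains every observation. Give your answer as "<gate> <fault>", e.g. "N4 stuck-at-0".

N2 stuck-at-0

Fault-free values for test 1 (a=1, b=0, c=0, d=0): N0=0, N1=1, N2=1, N3=0, N4=1, N5=1, N6=1, giving Y=1. Observed 0.
Test 1: faults giving observed 0 are {N2 stuck-at-0, N4 stuck-at-0, N5 stuck-at-0, N6 stuck-at-0}.
Test 2 (a=0, b=1, c=0, d=0): fault-free N0=0, N1=0, N2=0, N3=1, N4=1, N5=1, N6=1 → 1; observed 1. Eliminates N4 stuck-at-0, N5 stuck-at-0, N6 stuck-at-0.
Only N2 stuck-at-0 is consistent with every test.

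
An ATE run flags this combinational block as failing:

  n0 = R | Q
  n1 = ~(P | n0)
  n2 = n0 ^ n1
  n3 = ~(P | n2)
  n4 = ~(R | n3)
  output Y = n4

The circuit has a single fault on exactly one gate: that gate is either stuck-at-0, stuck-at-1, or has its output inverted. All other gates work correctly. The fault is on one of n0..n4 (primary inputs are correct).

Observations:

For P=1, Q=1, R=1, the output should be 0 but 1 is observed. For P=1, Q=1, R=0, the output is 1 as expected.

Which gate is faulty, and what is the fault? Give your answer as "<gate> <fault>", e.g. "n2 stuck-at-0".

Fault-free values for test 1 (P=1, Q=1, R=1): n0=1, n1=0, n2=1, n3=0, n4=0, giving Y=0. Observed 1.
Test 1: faults giving observed 1 are {n4 stuck-at-1, n4 inverted output}.
Test 2 (P=1, Q=1, R=0): fault-free n0=1, n1=0, n2=1, n3=0, n4=1 → 1; observed 1. Eliminates n4 inverted output.
Only n4 stuck-at-1 is consistent with every test.

n4 stuck-at-1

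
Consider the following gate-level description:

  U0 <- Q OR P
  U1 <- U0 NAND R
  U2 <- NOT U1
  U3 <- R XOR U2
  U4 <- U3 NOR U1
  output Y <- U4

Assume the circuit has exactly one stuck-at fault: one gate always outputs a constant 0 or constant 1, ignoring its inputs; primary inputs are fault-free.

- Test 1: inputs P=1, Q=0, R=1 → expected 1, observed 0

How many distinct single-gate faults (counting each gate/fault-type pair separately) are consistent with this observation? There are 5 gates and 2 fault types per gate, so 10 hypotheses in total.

Fault-free: U0=1, U1=0, U2=1, U3=0, U4=1 → 1. Observed 0.
  U0 stuck-at-0: output 0 ✓
  U0 stuck-at-1: output 1 ✗
  U1 stuck-at-0: output 1 ✗
  U1 stuck-at-1: output 0 ✓
  U2 stuck-at-0: output 0 ✓
  U2 stuck-at-1: output 1 ✗
  U3 stuck-at-0: output 1 ✗
  U3 stuck-at-1: output 0 ✓
  U4 stuck-at-0: output 0 ✓
  U4 stuck-at-1: output 1 ✗
Consistent faults: {U0 stuck-at-0, U1 stuck-at-1, U2 stuck-at-0, U3 stuck-at-1, U4 stuck-at-0} — 5 in all.

5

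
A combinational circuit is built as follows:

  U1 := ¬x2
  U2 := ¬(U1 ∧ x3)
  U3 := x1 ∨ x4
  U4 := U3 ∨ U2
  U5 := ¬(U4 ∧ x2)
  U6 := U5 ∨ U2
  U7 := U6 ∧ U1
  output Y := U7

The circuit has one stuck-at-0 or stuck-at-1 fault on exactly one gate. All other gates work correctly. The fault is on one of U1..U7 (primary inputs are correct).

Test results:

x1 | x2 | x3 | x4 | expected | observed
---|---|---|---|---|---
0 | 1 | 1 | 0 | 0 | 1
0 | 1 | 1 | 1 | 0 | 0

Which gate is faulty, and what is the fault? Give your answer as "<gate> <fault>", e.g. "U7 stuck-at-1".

U1 stuck-at-1

Fault-free values for test 1 (x1=0, x2=1, x3=1, x4=0): U1=0, U2=1, U3=0, U4=1, U5=0, U6=1, U7=0, giving Y=0. Observed 1.
Test 1: faults giving observed 1 are {U1 stuck-at-1, U7 stuck-at-1}.
Test 2 (x1=0, x2=1, x3=1, x4=1): fault-free U1=0, U2=1, U3=1, U4=1, U5=0, U6=1, U7=0 → 0; observed 0. Eliminates U7 stuck-at-1.
Only U1 stuck-at-1 is consistent with every test.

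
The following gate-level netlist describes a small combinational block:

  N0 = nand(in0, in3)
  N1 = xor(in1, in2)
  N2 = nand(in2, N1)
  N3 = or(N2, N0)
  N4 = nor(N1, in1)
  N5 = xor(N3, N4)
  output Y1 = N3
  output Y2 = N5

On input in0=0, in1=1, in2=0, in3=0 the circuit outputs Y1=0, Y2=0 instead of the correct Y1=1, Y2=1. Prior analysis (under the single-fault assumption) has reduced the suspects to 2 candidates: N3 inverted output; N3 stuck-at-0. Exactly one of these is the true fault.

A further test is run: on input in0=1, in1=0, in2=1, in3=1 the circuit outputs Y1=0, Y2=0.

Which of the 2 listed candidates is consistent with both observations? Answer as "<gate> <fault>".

N3 stuck-at-0

Evaluate each candidate on input in0=1, in1=0, in2=1, in3=1:
  N3 inverted output: N0=0, N1=1, N2=0, N3=1 [inverted output], N4=0, N5=1 → Y1=1, Y2=1 — eliminated
  N3 stuck-at-0: N0=0, N1=1, N2=0, N3=0 [stuck-at-0], N4=0, N5=0 → Y1=0, Y2=0 — matches
Only N3 stuck-at-0 reproduces the observed Y1=0, Y2=0.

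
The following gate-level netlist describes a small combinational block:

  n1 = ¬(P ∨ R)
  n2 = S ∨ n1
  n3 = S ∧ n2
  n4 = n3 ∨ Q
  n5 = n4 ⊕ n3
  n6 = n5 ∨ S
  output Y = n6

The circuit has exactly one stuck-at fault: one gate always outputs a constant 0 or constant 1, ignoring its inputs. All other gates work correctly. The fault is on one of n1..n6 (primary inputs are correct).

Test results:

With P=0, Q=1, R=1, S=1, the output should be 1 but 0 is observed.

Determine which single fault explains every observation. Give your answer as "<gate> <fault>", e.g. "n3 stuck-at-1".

n6 stuck-at-0

Fault-free values for test 1 (P=0, Q=1, R=1, S=1): n1=0, n2=1, n3=1, n4=1, n5=0, n6=1, giving Y=1. Observed 0.
Test 1: faults giving observed 0 are {n6 stuck-at-0}.
Only n6 stuck-at-0 is consistent with every test.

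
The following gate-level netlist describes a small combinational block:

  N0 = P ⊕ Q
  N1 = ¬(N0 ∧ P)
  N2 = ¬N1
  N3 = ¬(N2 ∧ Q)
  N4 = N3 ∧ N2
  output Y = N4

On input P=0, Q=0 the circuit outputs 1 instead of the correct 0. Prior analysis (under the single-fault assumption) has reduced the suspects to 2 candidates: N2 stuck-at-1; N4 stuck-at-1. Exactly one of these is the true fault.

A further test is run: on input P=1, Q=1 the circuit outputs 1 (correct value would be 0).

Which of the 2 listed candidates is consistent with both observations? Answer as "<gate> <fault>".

N4 stuck-at-1

Evaluate each candidate on input P=1, Q=1:
  N2 stuck-at-1: N0=0, N1=1, N2=1 [stuck-at-1], N3=0, N4=0 → 0 — eliminated
  N4 stuck-at-1: N0=0, N1=1, N2=0, N3=1, N4=1 [stuck-at-1] → 1 — matches
Only N4 stuck-at-1 reproduces the observed 1.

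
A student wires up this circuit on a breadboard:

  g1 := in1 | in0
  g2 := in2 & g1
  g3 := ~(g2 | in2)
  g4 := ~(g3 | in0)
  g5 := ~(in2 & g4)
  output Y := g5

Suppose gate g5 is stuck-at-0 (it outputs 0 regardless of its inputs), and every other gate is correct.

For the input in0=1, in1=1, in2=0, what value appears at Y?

0

Propagate with g5 forced: g1=1, g2=0, g3=1, g4=0, g5=0 [stuck-at-0].
So Y = 0. (Without the fault it would be 1.)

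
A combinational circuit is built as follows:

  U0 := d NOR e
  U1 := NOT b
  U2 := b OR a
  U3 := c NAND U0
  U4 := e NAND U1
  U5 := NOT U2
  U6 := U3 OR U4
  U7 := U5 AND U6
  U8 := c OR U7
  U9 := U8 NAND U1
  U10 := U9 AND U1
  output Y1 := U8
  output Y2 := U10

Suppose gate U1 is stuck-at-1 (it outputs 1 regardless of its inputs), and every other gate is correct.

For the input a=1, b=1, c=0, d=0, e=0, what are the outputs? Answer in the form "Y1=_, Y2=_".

Y1=0, Y2=1

Propagate with U1 forced: U0=1, U1=1 [stuck-at-1], U2=1, U3=1, U4=1, U5=0, U6=1, U7=0, U8=0, U9=1, U10=1.
So the outputs are Y1=0, Y2=1. (Without the fault they would be Y1=0, Y2=0.)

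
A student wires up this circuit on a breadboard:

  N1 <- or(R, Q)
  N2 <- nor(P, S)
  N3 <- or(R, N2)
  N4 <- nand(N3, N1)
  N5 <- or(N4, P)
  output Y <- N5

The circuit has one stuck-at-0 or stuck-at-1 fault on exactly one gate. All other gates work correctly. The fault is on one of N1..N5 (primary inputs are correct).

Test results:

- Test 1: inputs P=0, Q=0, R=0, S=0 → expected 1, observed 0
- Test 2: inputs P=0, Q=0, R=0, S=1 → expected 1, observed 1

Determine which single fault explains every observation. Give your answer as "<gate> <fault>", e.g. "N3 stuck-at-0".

Fault-free values for test 1 (P=0, Q=0, R=0, S=0): N1=0, N2=1, N3=1, N4=1, N5=1, giving Y=1. Observed 0.
Test 1: faults giving observed 0 are {N1 stuck-at-1, N4 stuck-at-0, N5 stuck-at-0}.
Test 2 (P=0, Q=0, R=0, S=1): fault-free N1=0, N2=0, N3=0, N4=1, N5=1 → 1; observed 1. Eliminates N4 stuck-at-0, N5 stuck-at-0.
Only N1 stuck-at-1 is consistent with every test.

N1 stuck-at-1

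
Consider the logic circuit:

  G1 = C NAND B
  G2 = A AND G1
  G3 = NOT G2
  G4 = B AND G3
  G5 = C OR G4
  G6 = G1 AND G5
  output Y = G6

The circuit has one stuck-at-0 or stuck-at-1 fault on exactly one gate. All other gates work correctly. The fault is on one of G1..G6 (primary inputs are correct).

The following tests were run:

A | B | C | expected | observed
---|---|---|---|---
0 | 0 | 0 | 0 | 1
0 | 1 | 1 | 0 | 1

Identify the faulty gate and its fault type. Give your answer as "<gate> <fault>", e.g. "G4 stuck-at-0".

G6 stuck-at-1

Fault-free values for test 1 (A=0, B=0, C=0): G1=1, G2=0, G3=1, G4=0, G5=0, G6=0, giving Y=0. Observed 1.
Test 1: faults giving observed 1 are {G4 stuck-at-1, G5 stuck-at-1, G6 stuck-at-1}.
Test 2 (A=0, B=1, C=1): fault-free G1=0, G2=0, G3=1, G4=1, G5=1, G6=0 → 0; observed 1. Eliminates G4 stuck-at-1, G5 stuck-at-1.
Only G6 stuck-at-1 is consistent with every test.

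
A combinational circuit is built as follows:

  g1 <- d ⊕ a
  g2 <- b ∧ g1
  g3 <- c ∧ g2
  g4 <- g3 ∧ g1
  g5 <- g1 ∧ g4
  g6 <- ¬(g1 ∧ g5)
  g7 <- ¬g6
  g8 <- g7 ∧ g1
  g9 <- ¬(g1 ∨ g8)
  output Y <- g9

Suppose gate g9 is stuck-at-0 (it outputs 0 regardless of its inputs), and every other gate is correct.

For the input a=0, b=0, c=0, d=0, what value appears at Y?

Propagate with g9 forced: g1=0, g2=0, g3=0, g4=0, g5=0, g6=1, g7=0, g8=0, g9=0 [stuck-at-0].
So Y = 0. (Without the fault it would be 1.)

0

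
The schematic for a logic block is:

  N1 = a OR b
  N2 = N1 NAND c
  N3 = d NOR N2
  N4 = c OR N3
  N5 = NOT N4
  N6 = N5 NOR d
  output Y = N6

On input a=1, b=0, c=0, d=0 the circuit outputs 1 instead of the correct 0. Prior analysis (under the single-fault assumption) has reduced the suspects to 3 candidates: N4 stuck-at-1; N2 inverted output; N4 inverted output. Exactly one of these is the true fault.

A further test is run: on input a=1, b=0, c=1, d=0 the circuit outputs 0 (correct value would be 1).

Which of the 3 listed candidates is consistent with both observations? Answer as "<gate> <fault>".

Evaluate each candidate on input a=1, b=0, c=1, d=0:
  N4 stuck-at-1: N1=1, N2=0, N3=1, N4=1 [stuck-at-1], N5=0, N6=1 → 1 — eliminated
  N2 inverted output: N1=1, N2=1 [inverted output], N3=0, N4=1, N5=0, N6=1 → 1 — eliminated
  N4 inverted output: N1=1, N2=0, N3=1, N4=0 [inverted output], N5=1, N6=0 → 0 — matches
Only N4 inverted output reproduces the observed 0.

N4 inverted output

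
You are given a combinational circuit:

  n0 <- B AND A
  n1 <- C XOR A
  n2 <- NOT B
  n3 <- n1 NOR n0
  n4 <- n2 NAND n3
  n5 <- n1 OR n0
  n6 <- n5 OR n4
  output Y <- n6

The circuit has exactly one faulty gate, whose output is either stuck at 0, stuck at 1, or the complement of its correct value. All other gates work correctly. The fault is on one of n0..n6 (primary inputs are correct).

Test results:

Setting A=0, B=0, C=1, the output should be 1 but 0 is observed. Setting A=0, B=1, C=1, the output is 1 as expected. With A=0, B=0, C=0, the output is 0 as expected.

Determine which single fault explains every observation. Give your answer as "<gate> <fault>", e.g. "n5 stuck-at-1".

Fault-free values for test 1 (A=0, B=0, C=1): n0=0, n1=1, n2=1, n3=0, n4=1, n5=1, n6=1, giving Y=1. Observed 0.
Test 1: faults giving observed 0 are {n1 stuck-at-0, n1 inverted output, n6 stuck-at-0, n6 inverted output}.
Test 2 (A=0, B=1, C=1): fault-free n0=0, n1=1, n2=0, n3=0, n4=1, n5=1, n6=1 → 1; observed 1. Eliminates n6 stuck-at-0, n6 inverted output.
Test 3 (A=0, B=0, C=0): fault-free n0=0, n1=0, n2=1, n3=1, n4=0, n5=0, n6=0 → 0; observed 0. Eliminates n1 inverted output.
Only n1 stuck-at-0 is consistent with every test.

n1 stuck-at-0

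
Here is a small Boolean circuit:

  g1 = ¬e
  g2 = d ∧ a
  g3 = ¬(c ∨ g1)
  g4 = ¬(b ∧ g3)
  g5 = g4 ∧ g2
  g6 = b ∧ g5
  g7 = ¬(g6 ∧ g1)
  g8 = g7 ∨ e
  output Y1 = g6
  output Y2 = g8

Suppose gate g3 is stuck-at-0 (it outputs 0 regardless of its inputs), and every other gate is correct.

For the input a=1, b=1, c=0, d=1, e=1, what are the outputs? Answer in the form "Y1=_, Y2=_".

Y1=1, Y2=1

Propagate with g3 forced: g1=0, g2=1, g3=0 [stuck-at-0], g4=1, g5=1, g6=1, g7=1, g8=1.
So the outputs are Y1=1, Y2=1. (Without the fault they would be Y1=0, Y2=1.)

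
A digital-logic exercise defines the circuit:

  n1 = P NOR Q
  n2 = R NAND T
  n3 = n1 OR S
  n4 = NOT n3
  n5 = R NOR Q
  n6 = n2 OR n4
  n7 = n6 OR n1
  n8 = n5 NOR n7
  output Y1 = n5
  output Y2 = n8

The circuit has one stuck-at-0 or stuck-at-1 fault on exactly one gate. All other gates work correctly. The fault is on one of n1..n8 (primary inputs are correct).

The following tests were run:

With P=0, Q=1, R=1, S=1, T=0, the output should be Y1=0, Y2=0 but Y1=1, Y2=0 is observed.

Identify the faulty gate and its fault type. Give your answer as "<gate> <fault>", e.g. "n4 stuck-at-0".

Fault-free values for test 1 (P=0, Q=1, R=1, S=1, T=0): n1=0, n2=1, n3=1, n4=0, n5=0, n6=1, n7=1, n8=0, giving Y1=0, Y2=0. Observed Y1=1, Y2=0.
Test 1: faults giving observed Y1=1, Y2=0 are {n5 stuck-at-1}.
Only n5 stuck-at-1 is consistent with every test.

n5 stuck-at-1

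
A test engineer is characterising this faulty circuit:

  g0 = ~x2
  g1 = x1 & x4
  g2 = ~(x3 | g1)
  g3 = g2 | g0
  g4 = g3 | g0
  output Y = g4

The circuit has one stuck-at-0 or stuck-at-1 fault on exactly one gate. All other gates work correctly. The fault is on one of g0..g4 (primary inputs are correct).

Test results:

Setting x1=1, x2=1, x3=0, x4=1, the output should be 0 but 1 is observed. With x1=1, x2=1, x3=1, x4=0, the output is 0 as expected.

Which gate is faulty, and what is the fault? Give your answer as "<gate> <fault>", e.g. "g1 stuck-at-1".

g1 stuck-at-0

Fault-free values for test 1 (x1=1, x2=1, x3=0, x4=1): g0=0, g1=1, g2=0, g3=0, g4=0, giving Y=0. Observed 1.
Test 1: faults giving observed 1 are {g0 stuck-at-1, g1 stuck-at-0, g2 stuck-at-1, g3 stuck-at-1, g4 stuck-at-1}.
Test 2 (x1=1, x2=1, x3=1, x4=0): fault-free g0=0, g1=0, g2=0, g3=0, g4=0 → 0; observed 0. Eliminates g0 stuck-at-1, g2 stuck-at-1, g3 stuck-at-1, g4 stuck-at-1.
Only g1 stuck-at-0 is consistent with every test.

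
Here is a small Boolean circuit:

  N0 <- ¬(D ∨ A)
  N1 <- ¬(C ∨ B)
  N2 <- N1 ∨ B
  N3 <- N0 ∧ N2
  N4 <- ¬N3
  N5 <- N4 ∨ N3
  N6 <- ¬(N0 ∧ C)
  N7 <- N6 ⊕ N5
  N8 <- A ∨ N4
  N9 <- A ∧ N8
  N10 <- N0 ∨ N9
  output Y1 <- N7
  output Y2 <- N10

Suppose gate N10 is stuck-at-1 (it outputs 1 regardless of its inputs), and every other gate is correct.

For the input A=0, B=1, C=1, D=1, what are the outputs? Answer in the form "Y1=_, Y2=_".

Propagate with N10 forced: N0=0, N1=0, N2=1, N3=0, N4=1, N5=1, N6=1, N7=0, N8=1, N9=0, N10=1 [stuck-at-1].
So the outputs are Y1=0, Y2=1. (Without the fault they would be Y1=0, Y2=0.)

Y1=0, Y2=1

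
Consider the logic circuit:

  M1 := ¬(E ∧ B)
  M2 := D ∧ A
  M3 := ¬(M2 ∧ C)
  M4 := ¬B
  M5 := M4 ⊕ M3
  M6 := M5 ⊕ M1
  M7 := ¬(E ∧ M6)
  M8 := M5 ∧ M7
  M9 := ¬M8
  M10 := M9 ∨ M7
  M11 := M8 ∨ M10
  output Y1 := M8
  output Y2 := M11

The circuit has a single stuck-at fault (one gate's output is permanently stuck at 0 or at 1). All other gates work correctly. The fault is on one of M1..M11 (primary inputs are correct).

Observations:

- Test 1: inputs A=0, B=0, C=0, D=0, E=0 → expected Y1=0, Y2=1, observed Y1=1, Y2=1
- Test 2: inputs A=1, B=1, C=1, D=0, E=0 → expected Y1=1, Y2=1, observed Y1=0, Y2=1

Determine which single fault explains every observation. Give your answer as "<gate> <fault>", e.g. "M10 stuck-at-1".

Fault-free values for test 1 (A=0, B=0, C=0, D=0, E=0): M1=1, M2=0, M3=1, M4=1, M5=0, M6=1, M7=1, M8=0, M9=1, M10=1, M11=1, giving Y1=0, Y2=1. Observed Y1=1, Y2=1.
Test 1: faults giving observed Y1=1, Y2=1 are {M3 stuck-at-0, M4 stuck-at-0, M5 stuck-at-1, M8 stuck-at-1}.
Test 2 (A=1, B=1, C=1, D=0, E=0): fault-free M1=1, M2=0, M3=1, M4=0, M5=1, M6=0, M7=1, M8=1, M9=0, M10=1, M11=1 → Y1=1, Y2=1; observed Y1=0, Y2=1. Eliminates M4 stuck-at-0, M5 stuck-at-1, M8 stuck-at-1.
Only M3 stuck-at-0 is consistent with every test.

M3 stuck-at-0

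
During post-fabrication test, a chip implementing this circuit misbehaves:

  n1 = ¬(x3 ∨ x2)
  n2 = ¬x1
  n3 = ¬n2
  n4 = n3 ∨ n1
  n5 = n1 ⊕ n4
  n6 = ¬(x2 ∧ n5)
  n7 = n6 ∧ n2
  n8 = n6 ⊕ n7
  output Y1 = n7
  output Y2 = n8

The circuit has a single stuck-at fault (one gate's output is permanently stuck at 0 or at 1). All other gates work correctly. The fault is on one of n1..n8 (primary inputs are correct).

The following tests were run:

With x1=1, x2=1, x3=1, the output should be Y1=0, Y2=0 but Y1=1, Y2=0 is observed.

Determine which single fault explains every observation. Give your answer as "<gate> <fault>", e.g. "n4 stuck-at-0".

n2 stuck-at-1

Fault-free values for test 1 (x1=1, x2=1, x3=1): n1=0, n2=0, n3=1, n4=1, n5=1, n6=0, n7=0, n8=0, giving Y1=0, Y2=0. Observed Y1=1, Y2=0.
Test 1: faults giving observed Y1=1, Y2=0 are {n2 stuck-at-1}.
Only n2 stuck-at-1 is consistent with every test.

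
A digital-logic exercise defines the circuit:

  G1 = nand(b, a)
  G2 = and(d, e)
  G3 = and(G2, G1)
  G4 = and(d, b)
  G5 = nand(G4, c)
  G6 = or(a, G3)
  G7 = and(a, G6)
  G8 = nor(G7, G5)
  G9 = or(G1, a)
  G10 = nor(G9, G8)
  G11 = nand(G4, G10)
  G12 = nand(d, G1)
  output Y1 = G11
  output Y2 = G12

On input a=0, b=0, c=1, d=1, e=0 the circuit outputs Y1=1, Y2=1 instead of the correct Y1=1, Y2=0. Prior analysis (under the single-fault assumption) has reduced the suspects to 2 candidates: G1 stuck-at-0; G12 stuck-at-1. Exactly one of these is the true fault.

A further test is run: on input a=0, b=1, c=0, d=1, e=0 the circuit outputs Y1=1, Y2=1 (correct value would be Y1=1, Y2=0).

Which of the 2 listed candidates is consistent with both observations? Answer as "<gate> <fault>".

G12 stuck-at-1

Evaluate each candidate on input a=0, b=1, c=0, d=1, e=0:
  G1 stuck-at-0: G1=0 [stuck-at-0], G2=0, G3=0, G4=1, G5=1, G6=0, G7=0, G8=0, G9=0, G10=1, G11=0, G12=1 → Y1=0, Y2=1 — eliminated
  G12 stuck-at-1: G1=1, G2=0, G3=0, G4=1, G5=1, G6=0, G7=0, G8=0, G9=1, G10=0, G11=1, G12=1 [stuck-at-1] → Y1=1, Y2=1 — matches
Only G12 stuck-at-1 reproduces the observed Y1=1, Y2=1.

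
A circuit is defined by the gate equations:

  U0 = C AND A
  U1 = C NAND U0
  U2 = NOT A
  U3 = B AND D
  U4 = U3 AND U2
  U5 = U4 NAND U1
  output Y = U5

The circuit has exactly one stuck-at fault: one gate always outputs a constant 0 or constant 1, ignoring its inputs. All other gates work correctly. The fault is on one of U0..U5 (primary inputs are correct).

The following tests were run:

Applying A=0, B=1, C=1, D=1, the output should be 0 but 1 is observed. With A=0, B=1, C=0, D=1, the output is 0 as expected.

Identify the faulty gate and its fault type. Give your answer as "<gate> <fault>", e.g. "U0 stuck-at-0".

Fault-free values for test 1 (A=0, B=1, C=1, D=1): U0=0, U1=1, U2=1, U3=1, U4=1, U5=0, giving Y=0. Observed 1.
Test 1: faults giving observed 1 are {U0 stuck-at-1, U1 stuck-at-0, U2 stuck-at-0, U3 stuck-at-0, U4 stuck-at-0, U5 stuck-at-1}.
Test 2 (A=0, B=1, C=0, D=1): fault-free U0=0, U1=1, U2=1, U3=1, U4=1, U5=0 → 0; observed 0. Eliminates U1 stuck-at-0, U2 stuck-at-0, U3 stuck-at-0, U4 stuck-at-0, U5 stuck-at-1.
Only U0 stuck-at-1 is consistent with every test.

U0 stuck-at-1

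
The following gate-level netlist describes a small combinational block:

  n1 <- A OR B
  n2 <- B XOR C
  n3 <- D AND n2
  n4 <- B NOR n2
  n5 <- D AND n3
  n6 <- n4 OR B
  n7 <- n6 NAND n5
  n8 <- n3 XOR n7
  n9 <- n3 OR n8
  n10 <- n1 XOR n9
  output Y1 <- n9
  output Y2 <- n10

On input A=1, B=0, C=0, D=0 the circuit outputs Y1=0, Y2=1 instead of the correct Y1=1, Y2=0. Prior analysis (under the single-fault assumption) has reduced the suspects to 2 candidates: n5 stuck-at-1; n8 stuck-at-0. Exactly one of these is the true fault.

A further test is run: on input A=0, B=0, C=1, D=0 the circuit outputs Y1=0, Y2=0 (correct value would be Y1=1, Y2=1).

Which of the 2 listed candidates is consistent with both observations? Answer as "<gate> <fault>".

n8 stuck-at-0

Evaluate each candidate on input A=0, B=0, C=1, D=0:
  n5 stuck-at-1: n1=0, n2=1, n3=0, n4=0, n5=1 [stuck-at-1], n6=0, n7=1, n8=1, n9=1, n10=1 → Y1=1, Y2=1 — eliminated
  n8 stuck-at-0: n1=0, n2=1, n3=0, n4=0, n5=0, n6=0, n7=1, n8=0 [stuck-at-0], n9=0, n10=0 → Y1=0, Y2=0 — matches
Only n8 stuck-at-0 reproduces the observed Y1=0, Y2=0.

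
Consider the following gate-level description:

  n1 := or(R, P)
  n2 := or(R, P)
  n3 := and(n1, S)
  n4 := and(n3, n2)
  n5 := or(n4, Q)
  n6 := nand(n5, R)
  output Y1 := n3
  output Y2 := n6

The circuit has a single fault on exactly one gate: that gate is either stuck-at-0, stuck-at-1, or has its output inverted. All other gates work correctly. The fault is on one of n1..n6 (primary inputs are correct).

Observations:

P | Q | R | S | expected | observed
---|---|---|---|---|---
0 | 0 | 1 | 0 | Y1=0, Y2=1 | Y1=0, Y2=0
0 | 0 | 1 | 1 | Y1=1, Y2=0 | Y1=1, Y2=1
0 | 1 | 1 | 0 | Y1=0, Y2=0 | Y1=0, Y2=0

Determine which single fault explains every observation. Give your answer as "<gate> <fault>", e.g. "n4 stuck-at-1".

Fault-free values for test 1 (P=0, Q=0, R=1, S=0): n1=1, n2=1, n3=0, n4=0, n5=0, n6=1, giving Y1=0, Y2=1. Observed Y1=0, Y2=0.
Test 1: faults giving observed Y1=0, Y2=0 are {n4 stuck-at-1, n4 inverted output, n5 stuck-at-1, n5 inverted output, n6 stuck-at-0, n6 inverted output}.
Test 2 (P=0, Q=0, R=1, S=1): fault-free n1=1, n2=1, n3=1, n4=1, n5=1, n6=0 → Y1=1, Y2=0; observed Y1=1, Y2=1. Eliminates n4 stuck-at-1, n5 stuck-at-1, n6 stuck-at-0.
Test 3 (P=0, Q=1, R=1, S=0): fault-free n1=1, n2=1, n3=0, n4=0, n5=1, n6=0 → Y1=0, Y2=0; observed Y1=0, Y2=0. Eliminates n5 inverted output, n6 inverted output.
Only n4 inverted output is consistent with every test.

n4 inverted output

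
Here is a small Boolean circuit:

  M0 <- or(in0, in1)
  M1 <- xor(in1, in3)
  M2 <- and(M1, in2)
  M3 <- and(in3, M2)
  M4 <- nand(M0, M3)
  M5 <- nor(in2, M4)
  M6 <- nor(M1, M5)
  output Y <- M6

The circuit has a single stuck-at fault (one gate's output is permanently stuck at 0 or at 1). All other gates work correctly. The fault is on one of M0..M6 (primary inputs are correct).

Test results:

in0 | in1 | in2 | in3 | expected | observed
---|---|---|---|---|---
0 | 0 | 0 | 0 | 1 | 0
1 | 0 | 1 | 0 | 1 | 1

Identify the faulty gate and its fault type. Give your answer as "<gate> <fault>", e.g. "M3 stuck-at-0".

Fault-free values for test 1 (in0=0, in1=0, in2=0, in3=0): M0=0, M1=0, M2=0, M3=0, M4=1, M5=0, M6=1, giving Y=1. Observed 0.
Test 1: faults giving observed 0 are {M1 stuck-at-1, M4 stuck-at-0, M5 stuck-at-1, M6 stuck-at-0}.
Test 2 (in0=1, in1=0, in2=1, in3=0): fault-free M0=1, M1=0, M2=0, M3=0, M4=1, M5=0, M6=1 → 1; observed 1. Eliminates M1 stuck-at-1, M5 stuck-at-1, M6 stuck-at-0.
Only M4 stuck-at-0 is consistent with every test.

M4 stuck-at-0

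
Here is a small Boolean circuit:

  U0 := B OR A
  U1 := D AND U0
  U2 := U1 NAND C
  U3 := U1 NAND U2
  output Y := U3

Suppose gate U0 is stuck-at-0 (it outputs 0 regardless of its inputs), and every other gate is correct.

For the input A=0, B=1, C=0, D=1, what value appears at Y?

1

Propagate with U0 forced: U0=0 [stuck-at-0], U1=0, U2=1, U3=1.
So Y = 1. (Without the fault it would be 0.)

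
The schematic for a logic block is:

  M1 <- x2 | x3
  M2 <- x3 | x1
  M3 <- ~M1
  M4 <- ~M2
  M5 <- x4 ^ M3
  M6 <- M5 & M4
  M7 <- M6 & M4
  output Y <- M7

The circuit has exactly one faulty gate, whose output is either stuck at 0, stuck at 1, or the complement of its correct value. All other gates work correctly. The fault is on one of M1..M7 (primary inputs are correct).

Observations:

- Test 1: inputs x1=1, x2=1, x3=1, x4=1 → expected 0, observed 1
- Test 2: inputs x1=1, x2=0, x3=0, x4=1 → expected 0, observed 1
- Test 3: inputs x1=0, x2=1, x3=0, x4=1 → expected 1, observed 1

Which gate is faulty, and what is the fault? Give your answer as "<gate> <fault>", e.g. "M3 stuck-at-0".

Fault-free values for test 1 (x1=1, x2=1, x3=1, x4=1): M1=1, M2=1, M3=0, M4=0, M5=1, M6=0, M7=0, giving Y=0. Observed 1.
Test 1: faults giving observed 1 are {M2 stuck-at-0, M2 inverted output, M4 stuck-at-1, M4 inverted output, M7 stuck-at-1, M7 inverted output}.
Test 2 (x1=1, x2=0, x3=0, x4=1): fault-free M1=0, M2=1, M3=1, M4=0, M5=0, M6=0, M7=0 → 0; observed 1. Eliminates M2 stuck-at-0, M2 inverted output, M4 stuck-at-1, M4 inverted output.
Test 3 (x1=0, x2=1, x3=0, x4=1): fault-free M1=1, M2=0, M3=0, M4=1, M5=1, M6=1, M7=1 → 1; observed 1. Eliminates M7 inverted output.
Only M7 stuck-at-1 is consistent with every test.

M7 stuck-at-1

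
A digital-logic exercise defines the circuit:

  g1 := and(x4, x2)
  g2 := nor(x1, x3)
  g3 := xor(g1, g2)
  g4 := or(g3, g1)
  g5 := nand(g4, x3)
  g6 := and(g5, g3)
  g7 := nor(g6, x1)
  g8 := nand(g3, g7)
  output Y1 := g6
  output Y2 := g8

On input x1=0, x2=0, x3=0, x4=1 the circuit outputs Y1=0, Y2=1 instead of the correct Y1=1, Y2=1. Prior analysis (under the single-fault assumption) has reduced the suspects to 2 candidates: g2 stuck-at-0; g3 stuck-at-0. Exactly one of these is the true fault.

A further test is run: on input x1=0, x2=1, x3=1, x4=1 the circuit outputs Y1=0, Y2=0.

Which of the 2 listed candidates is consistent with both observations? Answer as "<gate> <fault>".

g2 stuck-at-0

Evaluate each candidate on input x1=0, x2=1, x3=1, x4=1:
  g2 stuck-at-0: g1=1, g2=0 [stuck-at-0], g3=1, g4=1, g5=0, g6=0, g7=1, g8=0 → Y1=0, Y2=0 — matches
  g3 stuck-at-0: g1=1, g2=0, g3=0 [stuck-at-0], g4=1, g5=0, g6=0, g7=1, g8=1 → Y1=0, Y2=1 — eliminated
Only g2 stuck-at-0 reproduces the observed Y1=0, Y2=0.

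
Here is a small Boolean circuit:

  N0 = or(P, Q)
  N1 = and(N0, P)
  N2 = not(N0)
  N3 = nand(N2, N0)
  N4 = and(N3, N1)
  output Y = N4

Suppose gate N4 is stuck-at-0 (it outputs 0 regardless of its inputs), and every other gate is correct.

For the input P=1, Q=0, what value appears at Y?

Propagate with N4 forced: N0=1, N1=1, N2=0, N3=1, N4=0 [stuck-at-0].
So Y = 0. (Without the fault it would be 1.)

0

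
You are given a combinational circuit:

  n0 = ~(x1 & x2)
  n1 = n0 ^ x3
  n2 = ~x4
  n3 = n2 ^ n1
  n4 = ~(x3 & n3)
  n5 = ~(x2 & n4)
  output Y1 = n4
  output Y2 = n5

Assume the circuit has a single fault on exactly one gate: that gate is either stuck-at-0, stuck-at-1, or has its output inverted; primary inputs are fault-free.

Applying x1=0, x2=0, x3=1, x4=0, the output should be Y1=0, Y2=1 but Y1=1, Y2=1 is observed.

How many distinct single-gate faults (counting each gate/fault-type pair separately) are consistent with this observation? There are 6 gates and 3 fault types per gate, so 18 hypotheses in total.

Fault-free: n0=1, n1=0, n2=1, n3=1, n4=0, n5=1 → Y1=0, Y2=1. Observed Y1=1, Y2=1.
  n0: stuck-at-0, inverted output ✓; others ✗
  n1: stuck-at-1, inverted output ✓; others ✗
  n2: stuck-at-0, inverted output ✓; others ✗
  n3: stuck-at-0, inverted output ✓; others ✗
  n4: stuck-at-1, inverted output ✓; others ✗
  n5: none of the 3 fault types match ✗
Consistent faults: {n0 stuck-at-0, n0 inverted output, n1 stuck-at-1, n1 inverted output, n2 stuck-at-0, n2 inverted output, n3 stuck-at-0, n3 inverted output, n4 stuck-at-1, n4 inverted output} — 10 in all.

10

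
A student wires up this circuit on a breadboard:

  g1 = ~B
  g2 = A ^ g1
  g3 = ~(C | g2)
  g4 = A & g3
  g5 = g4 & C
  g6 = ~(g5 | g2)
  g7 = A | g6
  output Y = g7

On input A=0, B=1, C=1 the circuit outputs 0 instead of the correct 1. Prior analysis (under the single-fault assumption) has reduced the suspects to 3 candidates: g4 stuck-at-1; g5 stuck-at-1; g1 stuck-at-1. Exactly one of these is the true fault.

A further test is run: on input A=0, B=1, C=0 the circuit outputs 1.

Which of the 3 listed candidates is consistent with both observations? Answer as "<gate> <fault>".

Evaluate each candidate on input A=0, B=1, C=0:
  g4 stuck-at-1: g1=0, g2=0, g3=1, g4=1 [stuck-at-1], g5=0, g6=1, g7=1 → 1 — matches
  g5 stuck-at-1: g1=0, g2=0, g3=1, g4=0, g5=1 [stuck-at-1], g6=0, g7=0 → 0 — eliminated
  g1 stuck-at-1: g1=1 [stuck-at-1], g2=1, g3=0, g4=0, g5=0, g6=0, g7=0 → 0 — eliminated
Only g4 stuck-at-1 reproduces the observed 1.

g4 stuck-at-1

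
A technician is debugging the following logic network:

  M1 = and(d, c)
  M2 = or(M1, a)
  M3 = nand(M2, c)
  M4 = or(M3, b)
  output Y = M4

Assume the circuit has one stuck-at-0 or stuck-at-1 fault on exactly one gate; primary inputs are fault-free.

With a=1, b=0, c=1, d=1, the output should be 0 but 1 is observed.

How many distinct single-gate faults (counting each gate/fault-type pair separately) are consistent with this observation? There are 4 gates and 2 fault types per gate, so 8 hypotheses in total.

Fault-free: M1=1, M2=1, M3=0, M4=0 → 0. Observed 1.
  M1 stuck-at-0: output 0 ✗
  M1 stuck-at-1: output 0 ✗
  M2 stuck-at-0: output 1 ✓
  M2 stuck-at-1: output 0 ✗
  M3 stuck-at-0: output 0 ✗
  M3 stuck-at-1: output 1 ✓
  M4 stuck-at-0: output 0 ✗
  M4 stuck-at-1: output 1 ✓
Consistent faults: {M2 stuck-at-0, M3 stuck-at-1, M4 stuck-at-1} — 3 in all.

3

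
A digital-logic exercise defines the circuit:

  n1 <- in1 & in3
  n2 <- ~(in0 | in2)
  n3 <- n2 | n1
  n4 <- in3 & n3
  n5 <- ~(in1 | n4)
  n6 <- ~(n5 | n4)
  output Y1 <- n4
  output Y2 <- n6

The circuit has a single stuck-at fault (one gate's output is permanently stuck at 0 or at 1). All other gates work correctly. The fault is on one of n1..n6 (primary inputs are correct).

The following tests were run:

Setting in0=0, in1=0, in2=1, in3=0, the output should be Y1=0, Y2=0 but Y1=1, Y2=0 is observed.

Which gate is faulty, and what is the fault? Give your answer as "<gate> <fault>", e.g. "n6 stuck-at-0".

Fault-free values for test 1 (in0=0, in1=0, in2=1, in3=0): n1=0, n2=0, n3=0, n4=0, n5=1, n6=0, giving Y1=0, Y2=0. Observed Y1=1, Y2=0.
Test 1: faults giving observed Y1=1, Y2=0 are {n4 stuck-at-1}.
Only n4 stuck-at-1 is consistent with every test.

n4 stuck-at-1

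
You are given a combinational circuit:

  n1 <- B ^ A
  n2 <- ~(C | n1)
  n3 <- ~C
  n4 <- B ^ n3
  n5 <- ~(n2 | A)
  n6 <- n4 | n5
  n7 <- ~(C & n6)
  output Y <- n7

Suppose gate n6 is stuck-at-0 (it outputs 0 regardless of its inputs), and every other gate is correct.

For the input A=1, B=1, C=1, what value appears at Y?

1

Propagate with n6 forced: n1=0, n2=0, n3=0, n4=1, n5=0, n6=0 [stuck-at-0], n7=1.
So Y = 1. (Without the fault it would be 0.)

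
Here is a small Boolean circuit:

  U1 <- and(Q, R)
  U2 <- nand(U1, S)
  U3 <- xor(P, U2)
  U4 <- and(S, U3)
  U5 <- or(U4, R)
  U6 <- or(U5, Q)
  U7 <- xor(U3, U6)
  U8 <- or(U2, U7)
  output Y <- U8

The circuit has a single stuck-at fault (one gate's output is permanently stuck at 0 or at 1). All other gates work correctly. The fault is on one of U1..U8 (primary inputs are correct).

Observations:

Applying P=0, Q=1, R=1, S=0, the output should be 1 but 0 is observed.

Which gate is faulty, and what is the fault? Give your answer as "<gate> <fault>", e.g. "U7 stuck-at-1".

Fault-free values for test 1 (P=0, Q=1, R=1, S=0): U1=1, U2=1, U3=1, U4=0, U5=1, U6=1, U7=0, U8=1, giving Y=1. Observed 0.
Test 1: faults giving observed 0 are {U8 stuck-at-0}.
Only U8 stuck-at-0 is consistent with every test.

U8 stuck-at-0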